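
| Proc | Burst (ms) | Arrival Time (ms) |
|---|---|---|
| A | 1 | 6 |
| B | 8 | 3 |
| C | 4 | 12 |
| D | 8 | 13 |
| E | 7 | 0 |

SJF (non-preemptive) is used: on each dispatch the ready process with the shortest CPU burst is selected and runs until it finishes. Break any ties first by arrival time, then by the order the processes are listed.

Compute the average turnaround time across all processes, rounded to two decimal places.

9.00

Gantt: | E 0-7 | A 7-8 | B 8-16 | C 16-20 | D 20-28 |
Completion: A=8  B=16  C=20  D=28  E=7
Turnaround (C−A): A=2  B=13  C=8  D=15  E=7
Turnaround times: A=2, B=13, C=8, D=15, E=7
Average turnaround = (2+13+8+15+7) / 5 = 45/5 = 9.00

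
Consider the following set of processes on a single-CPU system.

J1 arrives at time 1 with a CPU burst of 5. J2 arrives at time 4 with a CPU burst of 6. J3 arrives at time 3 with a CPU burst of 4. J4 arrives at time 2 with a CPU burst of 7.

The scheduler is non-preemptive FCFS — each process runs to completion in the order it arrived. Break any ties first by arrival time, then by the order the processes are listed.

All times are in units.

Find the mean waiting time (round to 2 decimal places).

Timeline: | idle 0-1 | J1 1-6 | J4 6-13 | J3 13-17 | J2 17-23 |
Completion: J1=6  J2=23  J3=17  J4=13
Turnaround (C−A): J1=5  J2=19  J3=14  J4=11
Waiting times: J1=0, J2=13, J3=10, J4=4
Average waiting = (0+13+10+4) / 4 = 27/4 = 6.75

6.75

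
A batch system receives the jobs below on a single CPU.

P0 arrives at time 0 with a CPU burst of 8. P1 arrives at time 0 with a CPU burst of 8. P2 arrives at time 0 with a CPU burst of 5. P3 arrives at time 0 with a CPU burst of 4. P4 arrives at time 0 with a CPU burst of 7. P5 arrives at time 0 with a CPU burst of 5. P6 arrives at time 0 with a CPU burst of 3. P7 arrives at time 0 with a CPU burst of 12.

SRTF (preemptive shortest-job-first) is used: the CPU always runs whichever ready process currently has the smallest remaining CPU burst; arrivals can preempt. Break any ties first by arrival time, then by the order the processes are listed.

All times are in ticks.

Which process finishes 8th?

Gantt: | P6 0-3 | P3 3-7 | P2 7-12 | P5 12-17 | P4 17-24 | P0 24-32 | P1 32-40 | P7 40-52 |
Completion: P0=32  P1=40  P2=12  P3=7  P4=24  P5=17  P6=3  P7=52
Turnaround (C−A): P0=32  P1=40  P2=12  P3=7  P4=24  P5=17  P6=3  P7=52
Finish order: P6 → P3 → P2 → P5 → P4 → P0 → P1 → P7

P7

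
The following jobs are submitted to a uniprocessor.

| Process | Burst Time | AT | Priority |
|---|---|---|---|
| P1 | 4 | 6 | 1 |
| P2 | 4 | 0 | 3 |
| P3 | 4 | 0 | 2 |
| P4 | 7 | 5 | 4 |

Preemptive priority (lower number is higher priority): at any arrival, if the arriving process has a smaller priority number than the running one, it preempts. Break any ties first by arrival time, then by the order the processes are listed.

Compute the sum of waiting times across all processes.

Gantt: | P3 0-4 | P2 4-6 | P1 6-10 | P2 10-12 | P4 12-19 |
Completion: P1=10  P2=12  P3=4  P4=19
Turnaround (C−A): P1=4  P2=12  P3=4  P4=14
Waiting = turnaround − burst: P1=0, P2=8, P3=0, P4=7
Total waiting = 0 + 8 + 0 + 7 = 15

15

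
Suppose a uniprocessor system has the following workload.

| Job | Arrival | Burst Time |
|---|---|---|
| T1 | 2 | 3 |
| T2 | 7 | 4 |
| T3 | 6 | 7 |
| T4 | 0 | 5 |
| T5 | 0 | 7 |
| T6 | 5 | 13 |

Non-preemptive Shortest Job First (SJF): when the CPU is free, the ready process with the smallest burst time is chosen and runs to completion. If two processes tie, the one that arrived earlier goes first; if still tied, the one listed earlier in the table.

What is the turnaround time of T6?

34

Gantt: | T4 0-5 | T1 5-8 | T2 8-12 | T5 12-19 | T3 19-26 | T6 26-39 |
Completion: T1=8  T2=12  T3=26  T4=5  T5=19  T6=39
Turnaround(T6) = completion − arrival = 39 − 5 = 34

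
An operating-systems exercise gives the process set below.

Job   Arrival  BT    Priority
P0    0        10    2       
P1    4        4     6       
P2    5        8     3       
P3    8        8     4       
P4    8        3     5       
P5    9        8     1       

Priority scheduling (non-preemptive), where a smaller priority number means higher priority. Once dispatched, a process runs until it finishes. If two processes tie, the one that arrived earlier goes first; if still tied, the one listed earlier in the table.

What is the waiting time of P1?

Schedule: | P0 0-10 | P5 10-18 | P2 18-26 | P3 26-34 | P4 34-37 | P1 37-41 |
Completion: P0=10  P1=41  P2=26  P3=34  P4=37  P5=18
Waiting(P1) = turnaround − burst = 37 − 4 = 33

33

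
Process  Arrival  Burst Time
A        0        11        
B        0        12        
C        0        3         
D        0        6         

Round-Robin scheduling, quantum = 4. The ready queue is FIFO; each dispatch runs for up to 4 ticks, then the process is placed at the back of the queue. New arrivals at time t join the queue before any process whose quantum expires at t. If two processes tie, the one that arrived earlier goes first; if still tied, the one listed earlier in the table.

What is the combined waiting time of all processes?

Timeline: | A 0-4 | B 4-8 | C 8-11 | D 11-15 | A 15-19 | B 19-23 | D 23-25 | A 25-28 | B 28-32 |
Completion: A=28  B=32  C=11  D=25
Turnaround (C−A): A=28  B=32  C=11  D=25
Waiting = turnaround − burst: A=17, B=20, C=8, D=19
Total waiting = 17 + 20 + 8 + 19 = 64

64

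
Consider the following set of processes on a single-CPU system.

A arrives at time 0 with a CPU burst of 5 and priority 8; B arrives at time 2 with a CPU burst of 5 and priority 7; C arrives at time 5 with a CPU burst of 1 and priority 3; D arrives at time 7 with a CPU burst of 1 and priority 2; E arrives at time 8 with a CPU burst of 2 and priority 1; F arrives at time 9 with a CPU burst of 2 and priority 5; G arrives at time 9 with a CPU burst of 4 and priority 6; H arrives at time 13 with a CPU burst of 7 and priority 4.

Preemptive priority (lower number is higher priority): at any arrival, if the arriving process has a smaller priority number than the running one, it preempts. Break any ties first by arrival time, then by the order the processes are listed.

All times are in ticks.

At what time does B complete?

24

Gantt: | A 0-2 | B 2-5 | C 5-6 | B 6-7 | D 7-8 | E 8-10 | F 10-12 | G 12-13 | H 13-20 | G 20-23 | B 23-24 | A 24-27 |
Completion: A=27  B=24  C=6  D=8  E=10  F=12  G=23  H=20
Turnaround (C−A): A=27  B=22  C=1  D=1  E=2  F=3  G=14  H=7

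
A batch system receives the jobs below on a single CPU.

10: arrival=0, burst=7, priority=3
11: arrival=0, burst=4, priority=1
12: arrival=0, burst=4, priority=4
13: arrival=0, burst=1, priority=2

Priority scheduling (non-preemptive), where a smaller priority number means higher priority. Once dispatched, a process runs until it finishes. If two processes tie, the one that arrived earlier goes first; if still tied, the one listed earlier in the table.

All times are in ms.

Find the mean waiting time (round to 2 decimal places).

5.25

Gantt: | 11 0-4 | 13 4-5 | 10 5-12 | 12 12-16 |
Completion: 10=12  11=4  12=16  13=5
Waiting times: 10=5, 11=0, 12=12, 13=4
Average waiting = (5+0+12+4) / 4 = 21/4 = 5.25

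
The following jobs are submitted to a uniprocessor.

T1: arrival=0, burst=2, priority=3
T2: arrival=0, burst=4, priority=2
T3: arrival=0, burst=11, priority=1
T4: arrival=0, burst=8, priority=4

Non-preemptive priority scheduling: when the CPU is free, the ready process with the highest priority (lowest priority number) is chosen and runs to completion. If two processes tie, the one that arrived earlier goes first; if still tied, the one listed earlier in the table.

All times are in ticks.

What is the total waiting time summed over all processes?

Gantt: | T3 0-11 | T2 11-15 | T1 15-17 | T4 17-25 |
Completion: T1=17  T2=15  T3=11  T4=25
Waiting = turnaround − burst: T1=15, T2=11, T3=0, T4=17
Total waiting = 15 + 11 + 0 + 17 = 43

43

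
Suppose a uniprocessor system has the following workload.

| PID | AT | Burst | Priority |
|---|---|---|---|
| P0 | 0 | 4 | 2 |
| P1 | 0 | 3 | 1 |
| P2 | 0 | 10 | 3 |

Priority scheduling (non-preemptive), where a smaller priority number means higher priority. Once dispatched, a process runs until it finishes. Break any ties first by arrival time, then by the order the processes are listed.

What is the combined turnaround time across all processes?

27

Timeline: | P1 0-3 | P0 3-7 | P2 7-17 |
Completion: P0=7  P1=3  P2=17
Turnaround (C−A): P0=7  P1=3  P2=17
Turnaround = completion − arrival: P0=7, P1=3, P2=17
Total turnaround = 7 + 3 + 17 = 27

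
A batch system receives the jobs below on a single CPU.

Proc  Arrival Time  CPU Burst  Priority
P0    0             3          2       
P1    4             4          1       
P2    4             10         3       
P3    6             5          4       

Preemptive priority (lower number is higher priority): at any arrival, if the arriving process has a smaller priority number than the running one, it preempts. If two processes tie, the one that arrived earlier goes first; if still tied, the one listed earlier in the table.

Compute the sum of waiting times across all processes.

16

Gantt: | P0 0-3 | idle 3-4 | P1 4-8 | P2 8-18 | P3 18-23 |
Completion: P0=3  P1=8  P2=18  P3=23
Waiting = turnaround − burst: P0=0, P1=0, P2=4, P3=12
Total waiting = 0 + 0 + 4 + 12 = 16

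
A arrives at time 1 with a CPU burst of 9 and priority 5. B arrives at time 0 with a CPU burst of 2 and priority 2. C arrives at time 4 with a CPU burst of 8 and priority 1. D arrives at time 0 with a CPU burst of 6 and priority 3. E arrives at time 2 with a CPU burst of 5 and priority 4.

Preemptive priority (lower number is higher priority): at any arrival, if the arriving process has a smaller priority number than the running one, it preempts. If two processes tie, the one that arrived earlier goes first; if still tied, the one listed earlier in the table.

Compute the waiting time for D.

Gantt: | B 0-2 | D 2-4 | C 4-12 | D 12-16 | E 16-21 | A 21-30 |
Completion: A=30  B=2  C=12  D=16  E=21
Turnaround (C−A): A=29  B=2  C=8  D=16  E=19
Waiting(D) = turnaround − burst = 16 − 6 = 10

10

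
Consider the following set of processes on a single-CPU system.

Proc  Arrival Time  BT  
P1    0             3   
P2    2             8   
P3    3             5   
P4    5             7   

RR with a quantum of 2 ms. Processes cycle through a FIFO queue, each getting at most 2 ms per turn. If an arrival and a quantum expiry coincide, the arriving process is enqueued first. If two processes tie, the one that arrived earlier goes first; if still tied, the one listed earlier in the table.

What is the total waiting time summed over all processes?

33

Timeline: | P1 0-2 | P2 2-4 | P1 4-5 | P3 5-7 | P2 7-9 | P4 9-11 | P3 11-13 | P2 13-15 | P4 15-17 | P3 17-18 | P2 18-20 | P4 20-23 |
Completion: P1=5  P2=20  P3=18  P4=23
Waiting = turnaround − burst: P1=2, P2=10, P3=10, P4=11
Total waiting = 2 + 10 + 10 + 11 = 33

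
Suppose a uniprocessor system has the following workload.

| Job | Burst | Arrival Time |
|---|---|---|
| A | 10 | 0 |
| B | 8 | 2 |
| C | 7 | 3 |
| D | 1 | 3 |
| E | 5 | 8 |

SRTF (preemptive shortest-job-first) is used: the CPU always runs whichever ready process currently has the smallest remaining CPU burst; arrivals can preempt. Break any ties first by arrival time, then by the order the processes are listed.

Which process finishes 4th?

C

Timeline: | A 0-3 | D 3-4 | A 4-11 | E 11-16 | C 16-23 | B 23-31 |
Completion: A=11  B=31  C=23  D=4  E=16
Finish order: D → A → E → C → B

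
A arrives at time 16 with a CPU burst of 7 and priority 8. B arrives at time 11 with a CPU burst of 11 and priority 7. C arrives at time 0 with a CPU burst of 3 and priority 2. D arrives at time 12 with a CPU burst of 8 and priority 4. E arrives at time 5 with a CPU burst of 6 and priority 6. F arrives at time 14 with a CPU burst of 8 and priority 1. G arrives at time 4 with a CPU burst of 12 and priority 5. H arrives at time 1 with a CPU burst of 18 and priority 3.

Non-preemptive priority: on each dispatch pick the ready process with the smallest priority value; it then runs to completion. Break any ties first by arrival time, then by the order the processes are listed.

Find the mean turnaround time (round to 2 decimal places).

33.75

Timeline: | C 0-3 | H 3-21 | F 21-29 | D 29-37 | G 37-49 | E 49-55 | B 55-66 | A 66-73 |
Completion: A=73  B=66  C=3  D=37  E=55  F=29  G=49  H=21
Turnaround (C−A): A=57  B=55  C=3  D=25  E=50  F=15  G=45  H=20
Turnaround times: A=57, B=55, C=3, D=25, E=50, F=15, G=45, H=20
Average turnaround = (57+55+3+25+50+15+45+20) / 8 = 270/8 = 33.75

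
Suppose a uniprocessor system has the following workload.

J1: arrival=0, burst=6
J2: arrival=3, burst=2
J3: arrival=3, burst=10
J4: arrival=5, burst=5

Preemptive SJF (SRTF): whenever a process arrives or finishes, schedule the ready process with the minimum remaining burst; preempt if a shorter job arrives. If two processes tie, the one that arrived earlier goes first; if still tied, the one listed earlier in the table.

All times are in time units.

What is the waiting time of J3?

Timeline: | J1 0-3 | J2 3-5 | J1 5-8 | J4 8-13 | J3 13-23 |
Completion: J1=8  J2=5  J3=23  J4=13
Waiting(J3) = turnaround − burst = 20 − 10 = 10

10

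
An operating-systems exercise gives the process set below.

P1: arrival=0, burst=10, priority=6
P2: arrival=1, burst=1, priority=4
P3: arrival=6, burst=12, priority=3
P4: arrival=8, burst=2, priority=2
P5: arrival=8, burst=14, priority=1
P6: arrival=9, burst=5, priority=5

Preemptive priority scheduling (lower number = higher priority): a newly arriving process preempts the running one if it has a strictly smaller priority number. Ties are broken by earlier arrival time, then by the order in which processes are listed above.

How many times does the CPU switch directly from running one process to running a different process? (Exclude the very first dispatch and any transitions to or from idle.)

Gantt: | P1 0-1 | P2 1-2 | P1 2-6 | P3 6-8 | P5 8-22 | P4 22-24 | P3 24-34 | P6 34-39 | P1 39-44 |
Completion: P1=44  P2=2  P3=34  P4=24  P5=22  P6=39
Turnaround (C−A): P1=44  P2=1  P3=28  P4=16  P5=14  P6=30

8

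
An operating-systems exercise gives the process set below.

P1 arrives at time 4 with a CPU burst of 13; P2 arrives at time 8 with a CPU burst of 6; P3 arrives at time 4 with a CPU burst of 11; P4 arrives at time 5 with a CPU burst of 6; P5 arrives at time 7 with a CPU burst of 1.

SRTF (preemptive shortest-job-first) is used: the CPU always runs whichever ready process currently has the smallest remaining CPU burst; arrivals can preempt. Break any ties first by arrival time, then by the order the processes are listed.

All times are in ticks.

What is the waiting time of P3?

13

Timeline: | idle 0-4 | P3 4-5 | P4 5-7 | P5 7-8 | P4 8-12 | P2 12-18 | P3 18-28 | P1 28-41 |
Completion: P1=41  P2=18  P3=28  P4=12  P5=8
Turnaround (C−A): P1=37  P2=10  P3=24  P4=7  P5=1
Waiting(P3) = turnaround − burst = 24 − 11 = 13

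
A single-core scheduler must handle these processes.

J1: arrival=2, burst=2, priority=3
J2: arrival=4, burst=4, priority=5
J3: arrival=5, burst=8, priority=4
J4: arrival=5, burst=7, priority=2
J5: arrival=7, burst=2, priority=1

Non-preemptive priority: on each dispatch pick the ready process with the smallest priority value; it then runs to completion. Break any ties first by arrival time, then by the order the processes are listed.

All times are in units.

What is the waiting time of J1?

0

Schedule: | idle 0-2 | J1 2-4 | J2 4-8 | J5 8-10 | J4 10-17 | J3 17-25 |
Completion: J1=4  J2=8  J3=25  J4=17  J5=10
Turnaround (C−A): J1=2  J2=4  J3=20  J4=12  J5=3
Waiting(J1) = turnaround − burst = 2 − 2 = 0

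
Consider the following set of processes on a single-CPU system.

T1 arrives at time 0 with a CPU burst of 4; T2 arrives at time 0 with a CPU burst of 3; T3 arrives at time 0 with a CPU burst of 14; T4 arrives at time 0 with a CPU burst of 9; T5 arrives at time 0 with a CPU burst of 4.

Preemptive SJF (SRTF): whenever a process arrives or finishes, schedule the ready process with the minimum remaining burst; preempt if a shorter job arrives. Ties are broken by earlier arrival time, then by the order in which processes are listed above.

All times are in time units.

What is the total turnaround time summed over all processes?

Gantt: | T2 0-3 | T1 3-7 | T5 7-11 | T4 11-20 | T3 20-34 |
Completion: T1=7  T2=3  T3=34  T4=20  T5=11
Turnaround (C−A): T1=7  T2=3  T3=34  T4=20  T5=11
Turnaround = completion − arrival: T1=7, T2=3, T3=34, T4=20, T5=11
Total turnaround = 7 + 3 + 34 + 20 + 11 = 75

75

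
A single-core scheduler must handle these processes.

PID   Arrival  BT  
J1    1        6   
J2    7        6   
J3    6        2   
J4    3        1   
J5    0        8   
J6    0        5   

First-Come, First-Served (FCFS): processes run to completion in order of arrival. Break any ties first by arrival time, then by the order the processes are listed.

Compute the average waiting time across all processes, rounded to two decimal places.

10.83

Timeline: | J5 0-8 | J6 8-13 | J1 13-19 | J4 19-20 | J3 20-22 | J2 22-28 |
Completion: J1=19  J2=28  J3=22  J4=20  J5=8  J6=13
Waiting times: J1=12, J2=15, J3=14, J4=16, J5=0, J6=8
Average waiting = (12+15+14+16+0+8) / 6 = 65/6 = 10.83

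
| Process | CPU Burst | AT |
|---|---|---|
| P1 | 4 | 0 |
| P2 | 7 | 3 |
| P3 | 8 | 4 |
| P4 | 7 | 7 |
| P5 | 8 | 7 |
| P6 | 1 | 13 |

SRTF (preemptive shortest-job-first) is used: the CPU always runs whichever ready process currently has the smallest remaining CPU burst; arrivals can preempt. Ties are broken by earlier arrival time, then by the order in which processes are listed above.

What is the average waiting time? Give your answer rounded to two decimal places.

6.83

Timeline: | P1 0-4 | P2 4-11 | P4 11-13 | P6 13-14 | P4 14-19 | P3 19-27 | P5 27-35 |
Completion: P1=4  P2=11  P3=27  P4=19  P5=35  P6=14
Waiting times: P1=0, P2=1, P3=15, P4=5, P5=20, P6=0
Average waiting = (0+1+15+5+20+0) / 6 = 41/6 = 6.83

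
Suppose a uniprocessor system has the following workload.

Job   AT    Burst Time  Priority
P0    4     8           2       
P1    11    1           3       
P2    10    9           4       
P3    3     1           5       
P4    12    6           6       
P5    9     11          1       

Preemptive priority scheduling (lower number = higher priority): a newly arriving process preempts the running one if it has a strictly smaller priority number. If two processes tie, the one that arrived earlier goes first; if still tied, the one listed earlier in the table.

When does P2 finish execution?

33

Schedule: | idle 0-3 | P3 3-4 | P0 4-9 | P5 9-20 | P0 20-23 | P1 23-24 | P2 24-33 | P4 33-39 |
Completion: P0=23  P1=24  P2=33  P3=4  P4=39  P5=20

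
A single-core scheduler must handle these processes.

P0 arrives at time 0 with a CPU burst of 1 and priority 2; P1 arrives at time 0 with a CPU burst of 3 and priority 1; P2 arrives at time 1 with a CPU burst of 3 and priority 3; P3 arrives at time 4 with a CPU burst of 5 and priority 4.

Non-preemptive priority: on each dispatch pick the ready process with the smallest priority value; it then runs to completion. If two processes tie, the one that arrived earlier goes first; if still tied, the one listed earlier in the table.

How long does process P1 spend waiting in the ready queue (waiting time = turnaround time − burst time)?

Timeline: | P1 0-3 | P0 3-4 | P2 4-7 | P3 7-12 |
Completion: P0=4  P1=3  P2=7  P3=12
Turnaround (C−A): P0=4  P1=3  P2=6  P3=8
Waiting(P1) = turnaround − burst = 3 − 3 = 0

0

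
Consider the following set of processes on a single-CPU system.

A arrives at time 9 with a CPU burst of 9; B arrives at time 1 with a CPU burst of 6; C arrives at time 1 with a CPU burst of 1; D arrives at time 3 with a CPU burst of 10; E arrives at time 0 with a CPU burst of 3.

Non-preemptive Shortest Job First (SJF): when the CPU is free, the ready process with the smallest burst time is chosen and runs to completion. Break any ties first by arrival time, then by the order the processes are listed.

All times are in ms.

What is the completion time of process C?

Schedule: | E 0-3 | C 3-4 | B 4-10 | A 10-19 | D 19-29 |
Completion: A=19  B=10  C=4  D=29  E=3
Turnaround (C−A): A=10  B=9  C=3  D=26  E=3

4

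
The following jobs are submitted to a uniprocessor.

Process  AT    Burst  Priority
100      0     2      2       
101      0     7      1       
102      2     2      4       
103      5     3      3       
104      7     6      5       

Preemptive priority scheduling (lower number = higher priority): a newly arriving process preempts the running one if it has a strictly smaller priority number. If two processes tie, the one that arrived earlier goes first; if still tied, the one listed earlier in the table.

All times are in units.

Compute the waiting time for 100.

7

Gantt: | 101 0-7 | 100 7-9 | 103 9-12 | 102 12-14 | 104 14-20 |
Completion: 100=9  101=7  102=14  103=12  104=20
Waiting(100) = turnaround − burst = 9 − 2 = 7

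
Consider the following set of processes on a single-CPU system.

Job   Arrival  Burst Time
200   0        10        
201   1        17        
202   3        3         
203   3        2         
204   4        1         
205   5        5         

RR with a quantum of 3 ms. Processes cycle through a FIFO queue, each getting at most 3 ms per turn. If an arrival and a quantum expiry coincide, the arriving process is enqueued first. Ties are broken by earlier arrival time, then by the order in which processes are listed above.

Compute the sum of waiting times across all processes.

Schedule: | 200 0-3 | 201 3-6 | 202 6-9 | 203 9-11 | 200 11-14 | 204 14-15 | 205 15-18 | 201 18-21 | 200 21-24 | 205 24-26 | 201 26-29 | 200 29-30 | 201 30-38 |
Completion: 200=30  201=38  202=9  203=11  204=15  205=26
Turnaround (C−A): 200=30  201=37  202=6  203=8  204=11  205=21
Waiting = turnaround − burst: 200=20, 201=20, 202=3, 203=6, 204=10, 205=16
Total waiting = 20 + 20 + 3 + 6 + 10 + 16 = 75

75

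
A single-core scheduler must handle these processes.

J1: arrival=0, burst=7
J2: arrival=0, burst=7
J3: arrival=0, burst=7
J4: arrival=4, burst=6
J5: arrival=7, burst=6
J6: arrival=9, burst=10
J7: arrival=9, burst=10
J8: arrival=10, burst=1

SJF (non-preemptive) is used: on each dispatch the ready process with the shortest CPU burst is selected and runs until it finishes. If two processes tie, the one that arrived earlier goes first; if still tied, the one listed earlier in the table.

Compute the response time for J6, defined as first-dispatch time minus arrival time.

25

Schedule: | J1 0-7 | J4 7-13 | J8 13-14 | J5 14-20 | J2 20-27 | J3 27-34 | J6 34-44 | J7 44-54 |
Completion: J1=7  J2=27  J3=34  J4=13  J5=20  J6=44  J7=54  J8=14
Response(J6) = first start − arrival = 34 − 9 = 25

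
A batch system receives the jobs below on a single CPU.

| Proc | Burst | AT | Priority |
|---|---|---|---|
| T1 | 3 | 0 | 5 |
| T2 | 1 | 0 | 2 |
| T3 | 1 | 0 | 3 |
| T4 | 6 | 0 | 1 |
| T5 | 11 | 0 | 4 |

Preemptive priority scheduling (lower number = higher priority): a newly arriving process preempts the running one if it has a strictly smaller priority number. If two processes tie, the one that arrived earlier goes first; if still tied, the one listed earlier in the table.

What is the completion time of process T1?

Gantt: | T4 0-6 | T2 6-7 | T3 7-8 | T5 8-19 | T1 19-22 |
Completion: T1=22  T2=7  T3=8  T4=6  T5=19
Turnaround (C−A): T1=22  T2=7  T3=8  T4=6  T5=19

22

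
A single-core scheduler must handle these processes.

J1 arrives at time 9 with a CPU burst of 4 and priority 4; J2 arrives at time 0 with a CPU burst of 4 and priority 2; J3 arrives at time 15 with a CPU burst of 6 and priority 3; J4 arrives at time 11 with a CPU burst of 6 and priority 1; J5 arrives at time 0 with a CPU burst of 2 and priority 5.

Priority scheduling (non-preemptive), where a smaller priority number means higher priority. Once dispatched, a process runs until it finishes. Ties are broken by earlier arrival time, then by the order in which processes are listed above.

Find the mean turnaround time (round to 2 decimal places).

Timeline: | J2 0-4 | J5 4-6 | idle 6-9 | J1 9-13 | J4 13-19 | J3 19-25 |
Completion: J1=13  J2=4  J3=25  J4=19  J5=6
Turnaround times: J1=4, J2=4, J3=10, J4=8, J5=6
Average turnaround = (4+4+10+8+6) / 5 = 32/5 = 6.40

6.40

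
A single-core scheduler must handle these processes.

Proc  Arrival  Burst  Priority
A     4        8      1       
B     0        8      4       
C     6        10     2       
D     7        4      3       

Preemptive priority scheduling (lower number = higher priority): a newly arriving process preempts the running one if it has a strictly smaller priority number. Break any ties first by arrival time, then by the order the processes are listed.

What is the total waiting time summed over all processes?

43

Timeline: | B 0-4 | A 4-12 | C 12-22 | D 22-26 | B 26-30 |
Completion: A=12  B=30  C=22  D=26
Turnaround (C−A): A=8  B=30  C=16  D=19
Waiting = turnaround − burst: A=0, B=22, C=6, D=15
Total waiting = 0 + 22 + 6 + 15 = 43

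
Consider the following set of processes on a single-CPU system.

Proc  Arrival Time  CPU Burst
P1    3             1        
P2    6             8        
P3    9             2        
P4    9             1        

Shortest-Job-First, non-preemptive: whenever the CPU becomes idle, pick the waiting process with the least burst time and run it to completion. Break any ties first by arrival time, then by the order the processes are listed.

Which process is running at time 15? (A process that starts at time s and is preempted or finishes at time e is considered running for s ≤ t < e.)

Timeline: | idle 0-3 | P1 3-4 | idle 4-6 | P2 6-14 | P4 14-15 | P3 15-17 |
Completion: P1=4  P2=14  P3=17  P4=15

P3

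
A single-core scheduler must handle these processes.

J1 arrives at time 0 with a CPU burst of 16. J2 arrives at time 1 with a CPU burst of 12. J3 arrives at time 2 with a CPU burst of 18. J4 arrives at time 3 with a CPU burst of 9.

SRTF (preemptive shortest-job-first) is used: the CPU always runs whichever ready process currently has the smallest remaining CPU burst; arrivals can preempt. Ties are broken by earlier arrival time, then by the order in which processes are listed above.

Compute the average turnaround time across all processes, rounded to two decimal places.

30.00

Gantt: | J1 0-1 | J2 1-3 | J4 3-12 | J2 12-22 | J1 22-37 | J3 37-55 |
Completion: J1=37  J2=22  J3=55  J4=12
Turnaround times: J1=37, J2=21, J3=53, J4=9
Average turnaround = (37+21+53+9) / 4 = 120/4 = 30.00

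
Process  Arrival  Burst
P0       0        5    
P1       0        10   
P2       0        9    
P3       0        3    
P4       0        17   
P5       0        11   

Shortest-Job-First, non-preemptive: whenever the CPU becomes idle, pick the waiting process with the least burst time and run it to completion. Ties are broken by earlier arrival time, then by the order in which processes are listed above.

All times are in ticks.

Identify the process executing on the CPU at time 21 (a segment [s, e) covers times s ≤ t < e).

Schedule: | P3 0-3 | P0 3-8 | P2 8-17 | P1 17-27 | P5 27-38 | P4 38-55 |
Completion: P0=8  P1=27  P2=17  P3=3  P4=55  P5=38

P1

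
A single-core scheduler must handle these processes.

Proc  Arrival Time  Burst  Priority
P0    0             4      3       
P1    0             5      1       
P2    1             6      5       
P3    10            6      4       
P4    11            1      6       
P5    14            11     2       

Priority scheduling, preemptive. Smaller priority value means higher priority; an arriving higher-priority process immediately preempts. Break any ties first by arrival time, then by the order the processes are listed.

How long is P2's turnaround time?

31

Timeline: | P1 0-5 | P0 5-9 | P2 9-10 | P3 10-14 | P5 14-25 | P3 25-27 | P2 27-32 | P4 32-33 |
Completion: P0=9  P1=5  P2=32  P3=27  P4=33  P5=25
Turnaround(P2) = completion − arrival = 32 − 1 = 31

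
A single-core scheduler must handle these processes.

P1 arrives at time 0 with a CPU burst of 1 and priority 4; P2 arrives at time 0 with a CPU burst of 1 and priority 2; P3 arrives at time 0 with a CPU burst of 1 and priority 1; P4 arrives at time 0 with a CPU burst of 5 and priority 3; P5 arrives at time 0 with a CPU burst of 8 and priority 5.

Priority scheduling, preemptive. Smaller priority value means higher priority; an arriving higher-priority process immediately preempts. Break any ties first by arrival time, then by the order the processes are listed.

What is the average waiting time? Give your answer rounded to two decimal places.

3.60

Gantt: | P3 0-1 | P2 1-2 | P4 2-7 | P1 7-8 | P5 8-16 |
Completion: P1=8  P2=2  P3=1  P4=7  P5=16
Waiting times: P1=7, P2=1, P3=0, P4=2, P5=8
Average waiting = (7+1+0+2+8) / 5 = 18/5 = 3.60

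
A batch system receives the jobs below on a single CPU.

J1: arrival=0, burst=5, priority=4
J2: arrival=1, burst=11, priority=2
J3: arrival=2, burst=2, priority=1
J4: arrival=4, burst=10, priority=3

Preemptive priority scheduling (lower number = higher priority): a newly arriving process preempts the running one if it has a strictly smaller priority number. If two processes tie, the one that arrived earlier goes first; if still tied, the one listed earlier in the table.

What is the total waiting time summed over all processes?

Timeline: | J1 0-1 | J2 1-2 | J3 2-4 | J2 4-14 | J4 14-24 | J1 24-28 |
Completion: J1=28  J2=14  J3=4  J4=24
Turnaround (C−A): J1=28  J2=13  J3=2  J4=20
Waiting = turnaround − burst: J1=23, J2=2, J3=0, J4=10
Total waiting = 23 + 2 + 0 + 10 = 35

35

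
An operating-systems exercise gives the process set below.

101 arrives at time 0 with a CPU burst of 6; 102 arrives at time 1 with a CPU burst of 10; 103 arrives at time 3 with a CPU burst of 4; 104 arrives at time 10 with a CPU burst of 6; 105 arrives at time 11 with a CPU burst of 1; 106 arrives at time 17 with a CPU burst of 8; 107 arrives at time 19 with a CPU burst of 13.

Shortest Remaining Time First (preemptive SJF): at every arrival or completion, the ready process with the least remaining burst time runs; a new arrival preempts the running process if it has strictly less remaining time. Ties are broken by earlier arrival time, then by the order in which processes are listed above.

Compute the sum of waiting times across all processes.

Schedule: | 101 0-6 | 103 6-10 | 104 10-11 | 105 11-12 | 104 12-17 | 106 17-25 | 102 25-35 | 107 35-48 |
Completion: 101=6  102=35  103=10  104=17  105=12  106=25  107=48
Turnaround (C−A): 101=6  102=34  103=7  104=7  105=1  106=8  107=29
Waiting = turnaround − burst: 101=0, 102=24, 103=3, 104=1, 105=0, 106=0, 107=16
Total waiting = 0 + 24 + 3 + 1 + 0 + 0 + 16 = 44

44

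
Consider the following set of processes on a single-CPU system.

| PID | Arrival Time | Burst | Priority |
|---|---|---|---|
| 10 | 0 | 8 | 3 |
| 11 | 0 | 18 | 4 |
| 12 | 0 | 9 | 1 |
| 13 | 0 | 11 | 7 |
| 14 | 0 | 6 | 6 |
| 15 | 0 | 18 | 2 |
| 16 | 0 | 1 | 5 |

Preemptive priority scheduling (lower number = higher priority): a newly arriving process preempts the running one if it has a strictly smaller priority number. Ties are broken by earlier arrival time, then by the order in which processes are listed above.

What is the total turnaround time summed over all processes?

Gantt: | 12 0-9 | 15 9-27 | 10 27-35 | 11 35-53 | 16 53-54 | 14 54-60 | 13 60-71 |
Completion: 10=35  11=53  12=9  13=71  14=60  15=27  16=54
Turnaround = completion − arrival: 10=35, 11=53, 12=9, 13=71, 14=60, 15=27, 16=54
Total turnaround = 35 + 53 + 9 + 71 + 60 + 27 + 54 = 309

309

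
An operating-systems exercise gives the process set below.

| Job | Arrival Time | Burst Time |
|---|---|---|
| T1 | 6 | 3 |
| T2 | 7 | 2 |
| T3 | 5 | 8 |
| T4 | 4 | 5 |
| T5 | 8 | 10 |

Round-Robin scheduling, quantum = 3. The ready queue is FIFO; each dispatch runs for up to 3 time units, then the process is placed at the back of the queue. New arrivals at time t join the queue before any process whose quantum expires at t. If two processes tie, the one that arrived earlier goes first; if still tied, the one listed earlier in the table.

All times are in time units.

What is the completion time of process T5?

Timeline: | idle 0-4 | T4 4-7 | T3 7-10 | T1 10-13 | T2 13-15 | T4 15-17 | T5 17-20 | T3 20-23 | T5 23-26 | T3 26-28 | T5 28-32 |
Completion: T1=13  T2=15  T3=28  T4=17  T5=32

32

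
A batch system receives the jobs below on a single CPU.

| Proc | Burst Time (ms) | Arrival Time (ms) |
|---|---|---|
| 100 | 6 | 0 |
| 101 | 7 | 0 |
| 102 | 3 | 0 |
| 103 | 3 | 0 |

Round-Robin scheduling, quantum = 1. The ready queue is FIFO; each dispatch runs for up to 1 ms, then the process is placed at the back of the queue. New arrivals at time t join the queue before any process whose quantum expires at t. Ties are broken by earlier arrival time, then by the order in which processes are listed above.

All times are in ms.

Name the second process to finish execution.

103

Timeline: | 100 0-1 | 101 1-2 | 102 2-3 | 103 3-4 | 100 4-5 | 101 5-6 | 102 6-7 | 103 7-8 | 100 8-9 | 101 9-10 | 102 10-11 | 103 11-12 | 100 12-13 | 101 13-14 | 100 14-15 | 101 15-16 | 100 16-17 | 101 17-19 |
Completion: 100=17  101=19  102=11  103=12
Turnaround (C−A): 100=17  101=19  102=11  103=12
Finish order: 102 → 103 → 100 → 101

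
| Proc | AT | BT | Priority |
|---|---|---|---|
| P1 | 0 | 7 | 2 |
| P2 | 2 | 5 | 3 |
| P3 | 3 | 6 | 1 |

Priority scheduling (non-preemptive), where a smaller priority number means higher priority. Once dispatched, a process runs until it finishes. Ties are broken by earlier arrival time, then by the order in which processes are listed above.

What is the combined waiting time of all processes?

Gantt: | P1 0-7 | P3 7-13 | P2 13-18 |
Completion: P1=7  P2=18  P3=13
Waiting = turnaround − burst: P1=0, P2=11, P3=4
Total waiting = 0 + 11 + 4 = 15

15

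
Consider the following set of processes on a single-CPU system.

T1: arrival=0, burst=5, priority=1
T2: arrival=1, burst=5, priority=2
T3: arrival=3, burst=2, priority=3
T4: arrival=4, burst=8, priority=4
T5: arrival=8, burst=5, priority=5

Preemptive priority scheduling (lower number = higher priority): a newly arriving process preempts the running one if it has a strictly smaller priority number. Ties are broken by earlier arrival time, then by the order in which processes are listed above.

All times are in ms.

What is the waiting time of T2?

Schedule: | T1 0-5 | T2 5-10 | T3 10-12 | T4 12-20 | T5 20-25 |
Completion: T1=5  T2=10  T3=12  T4=20  T5=25
Turnaround (C−A): T1=5  T2=9  T3=9  T4=16  T5=17
Waiting(T2) = turnaround − burst = 9 − 5 = 4

4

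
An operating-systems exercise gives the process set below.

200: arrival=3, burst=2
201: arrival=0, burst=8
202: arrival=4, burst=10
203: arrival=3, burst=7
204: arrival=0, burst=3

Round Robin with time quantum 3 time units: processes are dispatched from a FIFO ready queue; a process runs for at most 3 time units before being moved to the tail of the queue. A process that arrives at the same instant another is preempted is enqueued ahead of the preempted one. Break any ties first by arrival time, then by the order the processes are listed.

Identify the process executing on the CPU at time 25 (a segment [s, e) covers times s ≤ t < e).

Timeline: | 201 0-3 | 204 3-6 | 200 6-8 | 203 8-11 | 201 11-14 | 202 14-17 | 203 17-20 | 201 20-22 | 202 22-25 | 203 25-26 | 202 26-30 |
Completion: 200=8  201=22  202=30  203=26  204=6

203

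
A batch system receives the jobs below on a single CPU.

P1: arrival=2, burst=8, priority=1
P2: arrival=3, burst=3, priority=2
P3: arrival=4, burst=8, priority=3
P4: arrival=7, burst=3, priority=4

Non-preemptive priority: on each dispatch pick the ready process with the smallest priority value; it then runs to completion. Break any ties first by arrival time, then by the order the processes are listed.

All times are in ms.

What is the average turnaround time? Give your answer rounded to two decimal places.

Timeline: | idle 0-2 | P1 2-10 | P2 10-13 | P3 13-21 | P4 21-24 |
Completion: P1=10  P2=13  P3=21  P4=24
Turnaround times: P1=8, P2=10, P3=17, P4=17
Average turnaround = (8+10+17+17) / 4 = 52/4 = 13.00

13.00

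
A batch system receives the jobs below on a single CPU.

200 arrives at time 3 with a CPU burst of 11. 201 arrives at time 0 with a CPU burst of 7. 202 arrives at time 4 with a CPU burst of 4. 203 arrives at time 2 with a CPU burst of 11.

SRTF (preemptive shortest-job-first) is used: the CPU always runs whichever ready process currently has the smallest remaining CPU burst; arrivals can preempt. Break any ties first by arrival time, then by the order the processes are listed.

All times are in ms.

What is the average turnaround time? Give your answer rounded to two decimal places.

16.00

Timeline: | 201 0-7 | 202 7-11 | 203 11-22 | 200 22-33 |
Completion: 200=33  201=7  202=11  203=22
Turnaround (C−A): 200=30  201=7  202=7  203=20
Turnaround times: 200=30, 201=7, 202=7, 203=20
Average turnaround = (30+7+7+20) / 4 = 64/4 = 16.00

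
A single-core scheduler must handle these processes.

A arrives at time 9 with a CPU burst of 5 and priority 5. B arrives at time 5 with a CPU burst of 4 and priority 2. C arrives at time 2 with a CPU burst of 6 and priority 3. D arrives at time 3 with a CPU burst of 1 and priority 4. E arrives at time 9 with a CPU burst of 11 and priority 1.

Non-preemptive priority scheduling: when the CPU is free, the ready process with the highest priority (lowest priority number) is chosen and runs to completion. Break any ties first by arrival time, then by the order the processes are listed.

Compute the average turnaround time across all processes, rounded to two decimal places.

13.60

Schedule: | idle 0-2 | C 2-8 | B 8-12 | E 12-23 | D 23-24 | A 24-29 |
Completion: A=29  B=12  C=8  D=24  E=23
Turnaround times: A=20, B=7, C=6, D=21, E=14
Average turnaround = (20+7+6+21+14) / 5 = 68/5 = 13.60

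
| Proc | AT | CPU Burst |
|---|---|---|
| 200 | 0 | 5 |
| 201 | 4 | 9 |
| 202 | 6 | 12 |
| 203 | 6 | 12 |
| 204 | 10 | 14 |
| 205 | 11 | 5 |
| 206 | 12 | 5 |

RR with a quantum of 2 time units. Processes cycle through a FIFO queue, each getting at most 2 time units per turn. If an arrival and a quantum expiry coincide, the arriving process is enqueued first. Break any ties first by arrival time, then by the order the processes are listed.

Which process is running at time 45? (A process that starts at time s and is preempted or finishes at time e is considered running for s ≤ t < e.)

Timeline: | 200 0-4 | 201 4-6 | 200 6-7 | 202 7-9 | 203 9-11 | 201 11-13 | 202 13-15 | 204 15-17 | 205 17-19 | 203 19-21 | 206 21-23 | 201 23-25 | 202 25-27 | 204 27-29 | 205 29-31 | 203 31-33 | 206 33-35 | 201 35-37 | 202 37-39 | 204 39-41 | 205 41-42 | 203 42-44 | 206 44-45 | 201 45-46 | 202 46-48 | 204 48-50 | 203 50-52 | 202 52-54 | 204 54-56 | 203 56-58 | 204 58-62 |
Completion: 200=7  201=46  202=54  203=58  204=62  205=42  206=45
Turnaround (C−A): 200=7  201=42  202=48  203=52  204=52  205=31  206=33

201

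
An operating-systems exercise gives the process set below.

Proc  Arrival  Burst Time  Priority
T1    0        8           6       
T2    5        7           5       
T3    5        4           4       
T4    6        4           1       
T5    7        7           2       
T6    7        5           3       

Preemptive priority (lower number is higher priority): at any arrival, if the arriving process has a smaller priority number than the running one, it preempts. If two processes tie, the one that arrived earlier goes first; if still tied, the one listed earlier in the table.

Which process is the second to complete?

T5

Schedule: | T1 0-5 | T3 5-6 | T4 6-10 | T5 10-17 | T6 17-22 | T3 22-25 | T2 25-32 | T1 32-35 |
Completion: T1=35  T2=32  T3=25  T4=10  T5=17  T6=22
Finish order: T4 → T5 → T6 → T3 → T2 → T1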